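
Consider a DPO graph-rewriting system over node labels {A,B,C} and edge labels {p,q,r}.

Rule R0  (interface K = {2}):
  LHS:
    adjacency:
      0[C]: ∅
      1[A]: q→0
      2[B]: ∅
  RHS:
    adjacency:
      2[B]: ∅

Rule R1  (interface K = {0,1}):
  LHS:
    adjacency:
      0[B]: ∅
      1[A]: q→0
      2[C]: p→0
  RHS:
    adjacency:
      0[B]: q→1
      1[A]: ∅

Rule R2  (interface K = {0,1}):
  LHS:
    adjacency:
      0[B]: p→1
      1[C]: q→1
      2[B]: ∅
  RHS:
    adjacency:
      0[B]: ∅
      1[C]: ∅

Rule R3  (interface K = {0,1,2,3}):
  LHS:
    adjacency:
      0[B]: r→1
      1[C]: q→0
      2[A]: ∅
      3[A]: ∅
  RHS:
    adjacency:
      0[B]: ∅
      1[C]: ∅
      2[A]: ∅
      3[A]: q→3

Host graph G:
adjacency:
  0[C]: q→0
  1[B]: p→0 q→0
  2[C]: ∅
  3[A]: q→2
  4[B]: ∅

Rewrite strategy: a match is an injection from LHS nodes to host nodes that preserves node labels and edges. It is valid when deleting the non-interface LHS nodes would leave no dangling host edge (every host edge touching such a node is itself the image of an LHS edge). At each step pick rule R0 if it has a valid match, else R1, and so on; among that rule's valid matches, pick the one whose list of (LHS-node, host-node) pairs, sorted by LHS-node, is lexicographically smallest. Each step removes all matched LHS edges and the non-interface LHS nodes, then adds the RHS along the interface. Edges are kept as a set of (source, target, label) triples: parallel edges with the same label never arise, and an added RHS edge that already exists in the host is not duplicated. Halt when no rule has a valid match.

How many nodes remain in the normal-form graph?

start.  V:5 E:4  edges: 0-q->0 1-p->0 1-q->0 3-q->2
1. fire R0 via {0↦2, 1↦3, 2↦1}  →  V:3 E:3  edges: 0-q->0 1-p->0 1-q->0
2. fire R2 via {0↦1, 1↦0, 2↦4}  →  V:2 E:1  edges: 1-q->0
normal form: no rule applies after step 2
NF nodes: {0:C, 1:B}

Answer: 2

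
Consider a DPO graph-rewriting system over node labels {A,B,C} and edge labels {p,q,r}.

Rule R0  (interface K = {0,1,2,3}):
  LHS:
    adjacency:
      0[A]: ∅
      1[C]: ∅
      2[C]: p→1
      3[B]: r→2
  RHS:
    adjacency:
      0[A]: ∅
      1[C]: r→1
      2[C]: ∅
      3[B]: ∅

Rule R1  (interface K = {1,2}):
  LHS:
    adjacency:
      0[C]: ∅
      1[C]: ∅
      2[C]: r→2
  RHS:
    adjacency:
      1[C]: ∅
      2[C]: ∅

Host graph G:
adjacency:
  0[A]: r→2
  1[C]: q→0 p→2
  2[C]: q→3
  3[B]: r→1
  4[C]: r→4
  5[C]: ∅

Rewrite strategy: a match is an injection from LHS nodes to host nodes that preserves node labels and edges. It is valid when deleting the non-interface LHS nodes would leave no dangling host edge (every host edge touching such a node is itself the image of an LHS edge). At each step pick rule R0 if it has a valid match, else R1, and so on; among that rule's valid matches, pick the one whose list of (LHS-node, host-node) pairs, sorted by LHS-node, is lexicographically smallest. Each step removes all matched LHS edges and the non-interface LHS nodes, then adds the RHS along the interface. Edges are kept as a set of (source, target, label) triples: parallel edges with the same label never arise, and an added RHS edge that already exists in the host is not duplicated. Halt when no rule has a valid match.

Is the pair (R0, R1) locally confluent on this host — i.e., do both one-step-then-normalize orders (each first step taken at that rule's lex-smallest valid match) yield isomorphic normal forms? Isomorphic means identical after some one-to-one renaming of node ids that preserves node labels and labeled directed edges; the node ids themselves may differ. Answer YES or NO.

Answer: NO

Steps:
branch R0-first: apply at {0↦0, 1↦2, 2↦1, 3↦3} → |E|=5, then 1 more step(s) → NF |V|=5 |E|=4 V={0:A, 1:C, 2:C, 3:B, 4:C} E=0-r->2 1-q->0 2-q->3 4-r->4
branch R1-first: apply at {0↦5, 1↦1, 2↦4} → |E|=5, then 2 more step(s) → NF |V|=4 |E|=3 V={0:A, 1:C, 2:C, 3:B} E=0-r->2 1-q->0 2-q->3
graphs not isomorphic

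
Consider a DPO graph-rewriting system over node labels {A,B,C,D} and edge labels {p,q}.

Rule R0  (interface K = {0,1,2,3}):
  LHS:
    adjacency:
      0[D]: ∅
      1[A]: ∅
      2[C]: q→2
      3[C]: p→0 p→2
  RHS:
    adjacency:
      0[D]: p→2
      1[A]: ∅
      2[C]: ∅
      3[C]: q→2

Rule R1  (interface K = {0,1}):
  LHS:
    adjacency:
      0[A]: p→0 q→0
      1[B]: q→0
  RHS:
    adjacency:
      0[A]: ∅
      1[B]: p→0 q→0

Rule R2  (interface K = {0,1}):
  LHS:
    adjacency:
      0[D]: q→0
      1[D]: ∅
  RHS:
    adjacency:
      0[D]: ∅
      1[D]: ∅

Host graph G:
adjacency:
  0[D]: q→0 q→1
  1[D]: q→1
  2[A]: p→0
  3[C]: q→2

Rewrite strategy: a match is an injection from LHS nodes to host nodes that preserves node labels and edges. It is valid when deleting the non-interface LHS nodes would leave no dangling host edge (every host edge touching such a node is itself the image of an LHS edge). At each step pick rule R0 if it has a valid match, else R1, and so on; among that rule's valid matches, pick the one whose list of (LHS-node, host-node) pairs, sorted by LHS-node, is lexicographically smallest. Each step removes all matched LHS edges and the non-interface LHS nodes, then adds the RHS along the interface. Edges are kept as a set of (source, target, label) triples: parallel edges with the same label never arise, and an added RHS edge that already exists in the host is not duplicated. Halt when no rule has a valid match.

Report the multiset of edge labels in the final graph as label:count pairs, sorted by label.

start.  V:4 E:5  edges: 0-q->0 0-q->1 1-q->1 2-p->0 3-q->2
1. fire R2 via {0↦0, 1↦1}  →  V:4 E:4  edges: 0-q->1 1-q->1 2-p->0 3-q->2
2. fire R2 via {0↦1, 1↦0}  →  V:4 E:3  edges: 0-q->1 2-p->0 3-q->2
normal form: no rule applies after step 2
NF edges: [(0, 1, 'q'), (2, 0, 'p'), (3, 2, 'q')]

Answer: p:1 q:2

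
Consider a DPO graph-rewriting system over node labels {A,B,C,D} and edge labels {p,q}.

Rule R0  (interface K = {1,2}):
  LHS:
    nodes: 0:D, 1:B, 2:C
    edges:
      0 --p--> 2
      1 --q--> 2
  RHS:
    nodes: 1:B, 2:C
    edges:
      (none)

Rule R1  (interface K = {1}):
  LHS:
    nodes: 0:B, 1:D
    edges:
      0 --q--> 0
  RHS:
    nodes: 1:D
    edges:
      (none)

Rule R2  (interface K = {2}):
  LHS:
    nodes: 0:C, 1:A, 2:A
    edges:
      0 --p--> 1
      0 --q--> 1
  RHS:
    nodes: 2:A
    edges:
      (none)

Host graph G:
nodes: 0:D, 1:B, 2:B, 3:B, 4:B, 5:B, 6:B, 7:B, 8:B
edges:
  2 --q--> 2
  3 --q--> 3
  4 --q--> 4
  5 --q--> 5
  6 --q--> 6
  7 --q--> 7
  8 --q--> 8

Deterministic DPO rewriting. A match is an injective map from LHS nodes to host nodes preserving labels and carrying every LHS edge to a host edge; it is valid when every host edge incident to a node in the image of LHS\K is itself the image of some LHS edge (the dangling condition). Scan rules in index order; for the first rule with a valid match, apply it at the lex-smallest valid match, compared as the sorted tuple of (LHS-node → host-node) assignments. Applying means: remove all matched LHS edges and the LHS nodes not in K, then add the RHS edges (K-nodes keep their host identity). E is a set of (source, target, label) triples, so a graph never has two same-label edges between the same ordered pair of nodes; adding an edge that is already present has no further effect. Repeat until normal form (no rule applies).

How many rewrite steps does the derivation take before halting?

initial: |V|=9 |E|=7  E = 2-q->2 3-q->3 4-q->4 5-q->5 6-q->6 7-q->7 8-q->8
step 1: apply R1 at {0↦2, 1↦0}  → |V|=8 |E|=6  E = 3-q->3 4-q->4 5-q->5 6-q->6 7-q->7 8-q->8
step 2: apply R1 at {0↦3, 1↦0}  → |V|=7 |E|=5  E = 4-q->4 5-q->5 6-q->6 7-q->7 8-q->8
step 3: apply R1 at {0↦4, 1↦0}  → |V|=6 |E|=4  E = 5-q->5 6-q->6 7-q->7 8-q->8
step 4: apply R1 at {0↦5, 1↦0}  → |V|=5 |E|=3  E = 6-q->6 7-q->7 8-q->8
step 5: apply R1 at {0↦6, 1↦0}  → |V|=4 |E|=2  E = 7-q->7 8-q->8
step 6: apply R1 at {0↦7, 1↦0}  → |V|=3 |E|=1  E = 8-q->8
step 7: apply R1 at {0↦8, 1↦0}  → |V|=2 |E|=0  E = ∅
normal form: no rule applies after step 7

Answer: 7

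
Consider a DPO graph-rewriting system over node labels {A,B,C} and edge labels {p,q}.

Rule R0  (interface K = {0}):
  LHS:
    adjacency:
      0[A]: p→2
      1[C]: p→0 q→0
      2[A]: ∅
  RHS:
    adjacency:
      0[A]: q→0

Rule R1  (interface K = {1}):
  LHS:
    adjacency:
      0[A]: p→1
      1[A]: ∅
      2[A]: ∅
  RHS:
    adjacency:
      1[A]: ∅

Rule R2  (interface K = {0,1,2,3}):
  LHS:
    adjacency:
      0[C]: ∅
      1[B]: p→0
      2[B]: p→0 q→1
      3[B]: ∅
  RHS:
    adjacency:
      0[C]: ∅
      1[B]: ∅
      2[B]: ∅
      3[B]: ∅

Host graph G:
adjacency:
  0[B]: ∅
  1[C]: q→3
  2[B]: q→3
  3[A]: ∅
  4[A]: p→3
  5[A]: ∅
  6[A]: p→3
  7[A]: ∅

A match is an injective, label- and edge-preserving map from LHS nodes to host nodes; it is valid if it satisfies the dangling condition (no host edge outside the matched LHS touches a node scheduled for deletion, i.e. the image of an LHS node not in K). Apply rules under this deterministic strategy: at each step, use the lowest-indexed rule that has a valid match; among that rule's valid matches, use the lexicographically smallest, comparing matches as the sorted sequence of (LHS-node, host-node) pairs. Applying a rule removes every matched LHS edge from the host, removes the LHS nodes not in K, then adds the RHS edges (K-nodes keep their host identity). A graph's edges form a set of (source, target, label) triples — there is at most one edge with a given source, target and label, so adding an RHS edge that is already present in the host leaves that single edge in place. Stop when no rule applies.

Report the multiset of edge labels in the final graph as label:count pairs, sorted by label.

Answer: q:2

Derivation:
start.  V:8 E:4  edges: 1-q->3 2-q->3 4-p->3 6-p->3
1. fire R1 via {0↦4, 1↦3, 2↦5}  →  V:6 E:3  edges: 1-q->3 2-q->3 6-p->3
2. fire R1 via {0↦6, 1↦3, 2↦7}  →  V:4 E:2  edges: 1-q->3 2-q->3
halt: no rule applies after step 2
NF edges: [(1, 3, 'q'), (2, 3, 'q')]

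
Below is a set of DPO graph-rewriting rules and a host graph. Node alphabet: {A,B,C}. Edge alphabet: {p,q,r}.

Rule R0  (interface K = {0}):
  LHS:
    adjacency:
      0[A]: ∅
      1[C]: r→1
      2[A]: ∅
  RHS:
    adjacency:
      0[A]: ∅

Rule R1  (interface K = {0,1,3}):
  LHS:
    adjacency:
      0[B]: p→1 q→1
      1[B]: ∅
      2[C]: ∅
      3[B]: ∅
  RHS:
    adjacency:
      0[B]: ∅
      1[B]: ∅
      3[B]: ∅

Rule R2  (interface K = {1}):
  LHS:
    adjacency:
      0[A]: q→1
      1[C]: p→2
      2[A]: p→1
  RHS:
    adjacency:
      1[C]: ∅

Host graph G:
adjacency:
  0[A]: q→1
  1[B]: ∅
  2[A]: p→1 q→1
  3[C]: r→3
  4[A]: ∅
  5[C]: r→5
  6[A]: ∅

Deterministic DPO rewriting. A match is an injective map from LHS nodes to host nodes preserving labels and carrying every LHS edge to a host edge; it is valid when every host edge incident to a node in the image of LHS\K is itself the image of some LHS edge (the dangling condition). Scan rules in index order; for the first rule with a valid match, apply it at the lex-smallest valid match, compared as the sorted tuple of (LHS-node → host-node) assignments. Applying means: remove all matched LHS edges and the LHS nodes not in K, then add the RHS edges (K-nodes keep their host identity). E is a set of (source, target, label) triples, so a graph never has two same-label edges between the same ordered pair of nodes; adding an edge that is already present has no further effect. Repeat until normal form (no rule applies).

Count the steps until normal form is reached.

Answer: 2

Steps:
start.  V:7 E:5  edges: 0-q->1 2-p->1 2-q->1 3-r->3 5-r->5
1. fire R0 via {0↦0, 1↦3, 2↦4}  →  V:5 E:4  edges: 0-q->1 2-p->1 2-q->1 5-r->5
2. fire R0 via {0↦0, 1↦5, 2↦6}  →  V:3 E:3  edges: 0-q->1 2-p->1 2-q->1
normal form: no rule applies after step 2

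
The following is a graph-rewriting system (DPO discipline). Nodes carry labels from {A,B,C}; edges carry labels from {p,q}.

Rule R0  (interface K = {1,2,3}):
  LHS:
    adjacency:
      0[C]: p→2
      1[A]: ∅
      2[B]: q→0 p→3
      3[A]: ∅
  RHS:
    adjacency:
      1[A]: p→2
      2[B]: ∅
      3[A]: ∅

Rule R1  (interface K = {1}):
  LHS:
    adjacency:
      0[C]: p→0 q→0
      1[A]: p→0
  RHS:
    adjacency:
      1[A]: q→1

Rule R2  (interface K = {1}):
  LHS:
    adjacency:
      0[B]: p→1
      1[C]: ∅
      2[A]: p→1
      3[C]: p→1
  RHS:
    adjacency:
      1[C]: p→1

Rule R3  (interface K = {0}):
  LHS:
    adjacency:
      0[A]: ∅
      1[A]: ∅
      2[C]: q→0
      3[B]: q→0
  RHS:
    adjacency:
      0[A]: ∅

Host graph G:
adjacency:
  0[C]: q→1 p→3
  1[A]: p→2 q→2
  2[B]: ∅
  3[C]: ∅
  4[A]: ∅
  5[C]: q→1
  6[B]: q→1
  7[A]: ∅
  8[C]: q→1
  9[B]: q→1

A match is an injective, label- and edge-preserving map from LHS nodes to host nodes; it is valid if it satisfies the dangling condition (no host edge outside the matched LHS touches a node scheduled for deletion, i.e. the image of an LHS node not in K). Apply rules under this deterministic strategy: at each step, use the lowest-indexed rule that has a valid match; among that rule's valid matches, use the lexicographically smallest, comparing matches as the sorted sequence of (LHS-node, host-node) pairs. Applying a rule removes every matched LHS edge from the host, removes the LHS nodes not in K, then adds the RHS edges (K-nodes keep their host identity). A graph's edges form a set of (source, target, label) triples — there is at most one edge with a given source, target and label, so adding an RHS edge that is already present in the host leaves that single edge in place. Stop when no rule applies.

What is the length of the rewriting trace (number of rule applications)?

Answer: 2

Rewrite trace:
initial: |V|=10 |E|=8  E = 0-q->1 0-p->3 1-p->2 1-q->2 5-q->1 6-q->1 8-q->1 9-q->1
step 1: apply R3 at {0↦1, 1↦4, 2↦5, 3↦6}  → |V|=7 |E|=6  E = 0-q->1 0-p->3 1-p->2 1-q->2 8-q->1 9-q->1
step 2: apply R3 at {0↦1, 1↦7, 2↦8, 3↦9}  → |V|=4 |E|=4  E = 0-q->1 0-p->3 1-p->2 1-q->2
normal form: no rule applies after step 2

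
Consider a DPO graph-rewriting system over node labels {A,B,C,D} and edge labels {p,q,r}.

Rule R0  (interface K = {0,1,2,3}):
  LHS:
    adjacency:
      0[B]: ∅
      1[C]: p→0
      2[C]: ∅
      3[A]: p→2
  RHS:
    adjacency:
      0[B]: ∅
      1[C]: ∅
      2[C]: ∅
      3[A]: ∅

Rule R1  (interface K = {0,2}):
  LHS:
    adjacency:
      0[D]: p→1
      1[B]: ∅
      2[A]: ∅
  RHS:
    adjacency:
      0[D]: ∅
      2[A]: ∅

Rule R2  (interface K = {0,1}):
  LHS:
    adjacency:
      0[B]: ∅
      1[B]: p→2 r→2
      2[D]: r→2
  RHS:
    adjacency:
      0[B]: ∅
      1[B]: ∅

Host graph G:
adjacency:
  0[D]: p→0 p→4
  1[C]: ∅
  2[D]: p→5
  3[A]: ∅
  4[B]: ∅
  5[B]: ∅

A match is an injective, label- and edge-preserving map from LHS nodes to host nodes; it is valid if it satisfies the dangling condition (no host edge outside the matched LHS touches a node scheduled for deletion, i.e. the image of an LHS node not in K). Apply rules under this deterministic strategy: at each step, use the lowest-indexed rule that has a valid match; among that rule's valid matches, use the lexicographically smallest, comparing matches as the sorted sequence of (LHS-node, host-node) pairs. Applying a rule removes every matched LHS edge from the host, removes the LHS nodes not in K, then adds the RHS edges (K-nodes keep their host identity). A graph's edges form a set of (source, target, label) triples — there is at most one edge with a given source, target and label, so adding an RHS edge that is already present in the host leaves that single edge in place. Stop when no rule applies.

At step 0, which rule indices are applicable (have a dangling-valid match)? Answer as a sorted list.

R0: no valid match — LHS pattern not found
R1: 2 valid matches — {0↦0, 1↦4, 2↦3}, {0↦2, 1↦5, 2↦3}
R2: no valid match — LHS pattern not found

Answer: [R1]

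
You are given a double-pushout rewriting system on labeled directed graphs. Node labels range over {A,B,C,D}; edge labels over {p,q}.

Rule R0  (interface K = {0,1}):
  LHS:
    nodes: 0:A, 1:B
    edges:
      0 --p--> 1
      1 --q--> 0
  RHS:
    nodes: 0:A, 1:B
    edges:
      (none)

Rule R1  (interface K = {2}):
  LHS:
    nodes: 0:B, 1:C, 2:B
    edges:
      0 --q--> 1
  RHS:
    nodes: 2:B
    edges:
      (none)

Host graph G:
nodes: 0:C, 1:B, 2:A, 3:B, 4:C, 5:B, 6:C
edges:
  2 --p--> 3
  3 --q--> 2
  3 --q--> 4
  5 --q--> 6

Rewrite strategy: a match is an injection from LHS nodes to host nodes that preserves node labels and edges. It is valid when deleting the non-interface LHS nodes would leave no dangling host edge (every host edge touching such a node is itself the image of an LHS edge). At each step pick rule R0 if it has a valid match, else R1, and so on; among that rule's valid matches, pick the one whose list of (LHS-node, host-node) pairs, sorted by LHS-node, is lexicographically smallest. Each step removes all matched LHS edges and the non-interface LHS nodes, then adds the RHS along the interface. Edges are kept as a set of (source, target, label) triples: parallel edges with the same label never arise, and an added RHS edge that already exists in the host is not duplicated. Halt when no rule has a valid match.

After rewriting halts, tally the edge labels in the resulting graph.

[0] host  ⇒  7 nodes, 4 edges  {2-p->3 3-q->2 3-q->4 5-q->6}
[1] R0 @ {0↦2, 1↦3}  ⇒  7 nodes, 2 edges  {3-q->4 5-q->6}
[2] R1 @ {0↦3, 1↦4, 2↦1}  ⇒  5 nodes, 1 edges  {5-q->6}
[3] R1 @ {0↦5, 1↦6, 2↦1}  ⇒  3 nodes, 0 edges  {∅}
final graph: no rule applies after step 3
NF edges: []

Answer: (no edges)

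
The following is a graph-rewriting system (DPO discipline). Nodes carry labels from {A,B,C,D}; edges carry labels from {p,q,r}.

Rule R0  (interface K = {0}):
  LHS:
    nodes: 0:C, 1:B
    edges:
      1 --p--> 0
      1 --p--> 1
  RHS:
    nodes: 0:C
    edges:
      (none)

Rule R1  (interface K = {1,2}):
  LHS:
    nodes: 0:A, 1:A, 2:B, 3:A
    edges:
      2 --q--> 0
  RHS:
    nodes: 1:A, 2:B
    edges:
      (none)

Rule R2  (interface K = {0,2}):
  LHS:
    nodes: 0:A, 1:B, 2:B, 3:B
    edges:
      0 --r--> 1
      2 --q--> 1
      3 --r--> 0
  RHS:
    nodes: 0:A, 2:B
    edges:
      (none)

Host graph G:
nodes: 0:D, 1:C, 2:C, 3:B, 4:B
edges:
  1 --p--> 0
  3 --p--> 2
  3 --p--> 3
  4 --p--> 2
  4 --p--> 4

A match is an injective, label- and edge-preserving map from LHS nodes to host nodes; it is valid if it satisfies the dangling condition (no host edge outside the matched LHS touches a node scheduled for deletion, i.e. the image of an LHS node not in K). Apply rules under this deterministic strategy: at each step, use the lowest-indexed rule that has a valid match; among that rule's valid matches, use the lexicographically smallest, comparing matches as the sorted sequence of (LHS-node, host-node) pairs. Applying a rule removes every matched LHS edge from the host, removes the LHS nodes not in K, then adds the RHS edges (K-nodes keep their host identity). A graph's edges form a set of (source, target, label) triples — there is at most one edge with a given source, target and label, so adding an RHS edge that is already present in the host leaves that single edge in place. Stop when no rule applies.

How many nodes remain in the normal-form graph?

start.  V:5 E:5  edges: 1-p->0 3-p->2 3-p->3 4-p->2 4-p->4
1. fire R0 via {0↦2, 1↦3}  →  V:4 E:3  edges: 1-p->0 4-p->2 4-p->4
2. fire R0 via {0↦2, 1↦4}  →  V:3 E:1  edges: 1-p->0
halt: no rule applies after step 2
NF nodes: {0:D, 1:C, 2:C}

Answer: 3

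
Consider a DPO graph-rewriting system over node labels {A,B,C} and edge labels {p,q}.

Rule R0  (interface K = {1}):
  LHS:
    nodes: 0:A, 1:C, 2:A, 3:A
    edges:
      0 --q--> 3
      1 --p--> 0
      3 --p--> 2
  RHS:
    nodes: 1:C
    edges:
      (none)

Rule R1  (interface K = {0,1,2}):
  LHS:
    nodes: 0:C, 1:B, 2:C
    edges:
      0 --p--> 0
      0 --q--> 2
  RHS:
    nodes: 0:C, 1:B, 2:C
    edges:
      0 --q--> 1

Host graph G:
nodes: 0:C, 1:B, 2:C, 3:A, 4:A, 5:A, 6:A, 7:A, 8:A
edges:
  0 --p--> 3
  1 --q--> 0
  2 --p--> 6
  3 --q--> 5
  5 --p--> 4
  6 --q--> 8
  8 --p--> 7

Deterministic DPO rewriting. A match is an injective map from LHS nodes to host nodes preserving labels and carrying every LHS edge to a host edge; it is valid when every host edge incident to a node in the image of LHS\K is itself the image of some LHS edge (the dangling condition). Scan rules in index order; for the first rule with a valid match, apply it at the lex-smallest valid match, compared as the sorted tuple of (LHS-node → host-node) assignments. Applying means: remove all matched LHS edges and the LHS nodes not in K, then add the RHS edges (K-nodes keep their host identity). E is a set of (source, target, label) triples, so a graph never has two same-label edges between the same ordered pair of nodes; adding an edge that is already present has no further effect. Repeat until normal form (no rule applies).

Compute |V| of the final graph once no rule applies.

Answer: 3

Rewrite trace:
initial: |V|=9 |E|=7  E = 0-p->3 1-q->0 2-p->6 3-q->5 5-p->4 6-q->8 8-p->7
step 1: apply R0 at {0↦3, 1↦0, 2↦4, 3↦5}  → |V|=6 |E|=4  E = 1-q->0 2-p->6 6-q->8 8-p->7
step 2: apply R0 at {0↦6, 1↦2, 2↦7, 3↦8}  → |V|=3 |E|=1  E = 1-q->0
normal form: no rule applies after step 2
NF nodes: {0:C, 1:B, 2:C}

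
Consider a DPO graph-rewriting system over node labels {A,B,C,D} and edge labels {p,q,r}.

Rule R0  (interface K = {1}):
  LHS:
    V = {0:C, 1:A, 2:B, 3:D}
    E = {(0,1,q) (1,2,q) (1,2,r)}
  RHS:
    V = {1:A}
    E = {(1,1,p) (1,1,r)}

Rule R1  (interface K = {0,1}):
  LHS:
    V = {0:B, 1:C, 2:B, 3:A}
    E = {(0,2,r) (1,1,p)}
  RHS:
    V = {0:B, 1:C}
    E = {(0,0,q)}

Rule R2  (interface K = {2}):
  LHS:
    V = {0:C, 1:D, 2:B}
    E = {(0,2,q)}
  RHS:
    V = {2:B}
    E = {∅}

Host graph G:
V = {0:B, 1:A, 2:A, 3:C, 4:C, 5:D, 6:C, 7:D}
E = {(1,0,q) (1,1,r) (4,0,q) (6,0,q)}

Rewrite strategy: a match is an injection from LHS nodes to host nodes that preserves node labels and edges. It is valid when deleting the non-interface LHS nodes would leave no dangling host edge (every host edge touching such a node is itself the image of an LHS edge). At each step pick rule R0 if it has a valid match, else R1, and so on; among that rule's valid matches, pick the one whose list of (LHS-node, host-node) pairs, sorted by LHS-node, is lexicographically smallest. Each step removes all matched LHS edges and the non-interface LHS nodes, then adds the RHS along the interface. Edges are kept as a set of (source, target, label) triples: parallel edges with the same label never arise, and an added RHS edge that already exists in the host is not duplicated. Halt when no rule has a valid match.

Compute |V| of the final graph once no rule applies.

Answer: 4

Derivation:
[0] host  ⇒  8 nodes, 4 edges  {1-q->0 1-r->1 4-q->0 6-q->0}
[1] R2 @ {0↦4, 1↦5, 2↦0}  ⇒  6 nodes, 3 edges  {1-q->0 1-r->1 6-q->0}
[2] R2 @ {0↦6, 1↦7, 2↦0}  ⇒  4 nodes, 2 edges  {1-q->0 1-r->1}
halt: no rule applies after step 2
NF nodes: {0:B, 1:A, 2:A, 3:C}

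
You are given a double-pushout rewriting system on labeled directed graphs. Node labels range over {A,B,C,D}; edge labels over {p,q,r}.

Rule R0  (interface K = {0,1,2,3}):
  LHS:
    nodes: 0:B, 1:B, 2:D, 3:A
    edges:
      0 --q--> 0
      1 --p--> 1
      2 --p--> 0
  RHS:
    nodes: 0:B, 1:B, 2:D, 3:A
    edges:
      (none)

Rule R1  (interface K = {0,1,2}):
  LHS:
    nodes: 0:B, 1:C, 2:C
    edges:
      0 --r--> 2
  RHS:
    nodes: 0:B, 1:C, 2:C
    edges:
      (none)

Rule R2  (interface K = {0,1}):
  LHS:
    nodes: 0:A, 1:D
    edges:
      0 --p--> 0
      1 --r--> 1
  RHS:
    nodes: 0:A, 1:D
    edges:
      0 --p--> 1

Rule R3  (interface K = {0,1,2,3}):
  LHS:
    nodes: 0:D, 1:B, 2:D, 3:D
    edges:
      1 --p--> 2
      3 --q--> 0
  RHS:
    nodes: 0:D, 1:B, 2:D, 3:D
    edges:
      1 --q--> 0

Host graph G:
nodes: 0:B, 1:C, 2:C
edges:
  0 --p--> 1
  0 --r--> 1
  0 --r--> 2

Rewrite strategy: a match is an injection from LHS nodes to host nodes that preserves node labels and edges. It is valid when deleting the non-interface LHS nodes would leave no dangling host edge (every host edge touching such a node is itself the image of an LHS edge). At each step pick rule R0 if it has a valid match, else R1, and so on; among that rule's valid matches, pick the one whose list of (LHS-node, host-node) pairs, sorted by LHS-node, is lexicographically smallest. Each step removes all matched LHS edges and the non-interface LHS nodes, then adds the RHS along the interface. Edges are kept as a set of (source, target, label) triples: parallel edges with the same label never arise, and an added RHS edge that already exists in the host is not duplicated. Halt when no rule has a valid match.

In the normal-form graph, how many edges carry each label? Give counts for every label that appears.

Answer: p:1

Steps:
initial: |V|=3 |E|=3  E = 0-p->1 0-r->1 0-r->2
step 1: apply R1 at {0↦0, 1↦1, 2↦2}  → |V|=3 |E|=2  E = 0-p->1 0-r->1
step 2: apply R1 at {0↦0, 1↦2, 2↦1}  → |V|=3 |E|=1  E = 0-p->1
final graph: no rule applies after step 2
NF edges: [(0, 1, 'p')]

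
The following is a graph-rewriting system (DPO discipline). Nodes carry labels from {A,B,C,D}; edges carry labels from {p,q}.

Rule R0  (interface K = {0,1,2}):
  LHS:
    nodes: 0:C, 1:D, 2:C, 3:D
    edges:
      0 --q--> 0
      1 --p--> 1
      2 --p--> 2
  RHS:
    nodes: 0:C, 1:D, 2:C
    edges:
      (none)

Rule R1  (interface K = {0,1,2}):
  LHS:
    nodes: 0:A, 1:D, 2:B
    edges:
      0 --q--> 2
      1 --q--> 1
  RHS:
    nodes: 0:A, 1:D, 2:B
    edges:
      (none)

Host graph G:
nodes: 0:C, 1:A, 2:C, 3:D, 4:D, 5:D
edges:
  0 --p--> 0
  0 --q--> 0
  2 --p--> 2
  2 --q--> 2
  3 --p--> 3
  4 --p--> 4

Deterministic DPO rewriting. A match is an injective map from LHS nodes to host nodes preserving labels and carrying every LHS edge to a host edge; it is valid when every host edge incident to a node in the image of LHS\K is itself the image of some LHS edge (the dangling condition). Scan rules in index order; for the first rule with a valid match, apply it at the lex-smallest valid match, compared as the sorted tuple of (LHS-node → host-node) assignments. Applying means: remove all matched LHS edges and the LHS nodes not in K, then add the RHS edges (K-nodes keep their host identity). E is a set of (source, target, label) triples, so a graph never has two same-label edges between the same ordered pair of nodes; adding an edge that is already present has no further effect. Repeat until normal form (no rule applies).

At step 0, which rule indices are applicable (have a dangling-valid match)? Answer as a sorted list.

Answer: [R0]

Rewrite trace:
R0: 4 valid matches — {0↦0, 1↦3, 2↦2, 3↦5}, {0↦0, 1↦4, 2↦2, 3↦5}, {0↦2, 1↦3, 2↦0, 3↦5} (+1 more)
R1: no valid match — LHS pattern not found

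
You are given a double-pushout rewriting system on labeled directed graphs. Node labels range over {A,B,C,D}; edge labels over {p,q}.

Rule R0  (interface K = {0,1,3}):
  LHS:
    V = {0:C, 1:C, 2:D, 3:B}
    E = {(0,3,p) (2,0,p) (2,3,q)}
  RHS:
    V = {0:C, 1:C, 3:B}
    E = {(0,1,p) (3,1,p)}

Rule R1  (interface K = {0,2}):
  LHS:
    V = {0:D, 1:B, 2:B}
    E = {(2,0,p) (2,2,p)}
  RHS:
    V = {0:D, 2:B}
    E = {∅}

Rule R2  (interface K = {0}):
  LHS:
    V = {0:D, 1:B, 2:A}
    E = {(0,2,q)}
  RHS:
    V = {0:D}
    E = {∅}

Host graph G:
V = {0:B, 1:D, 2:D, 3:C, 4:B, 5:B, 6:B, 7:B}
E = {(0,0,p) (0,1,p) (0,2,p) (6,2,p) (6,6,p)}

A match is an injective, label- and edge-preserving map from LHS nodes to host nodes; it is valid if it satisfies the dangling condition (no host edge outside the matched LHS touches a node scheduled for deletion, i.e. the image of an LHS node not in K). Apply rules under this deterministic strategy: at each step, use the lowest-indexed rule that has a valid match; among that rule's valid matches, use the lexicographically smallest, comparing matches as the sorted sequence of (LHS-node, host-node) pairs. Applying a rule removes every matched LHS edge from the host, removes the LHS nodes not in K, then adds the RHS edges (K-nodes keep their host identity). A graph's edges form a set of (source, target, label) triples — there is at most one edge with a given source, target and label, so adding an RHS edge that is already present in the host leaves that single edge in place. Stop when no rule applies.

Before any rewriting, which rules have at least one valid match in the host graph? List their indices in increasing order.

Answer: [R1]

Steps:
R0: no valid match — LHS pattern not found
R1: 9 valid matches — {0↦1, 1↦4, 2↦0}, {0↦1, 1↦5, 2↦0}, {0↦1, 1↦7, 2↦0} (+6 more)
R2: no valid match — LHS pattern not found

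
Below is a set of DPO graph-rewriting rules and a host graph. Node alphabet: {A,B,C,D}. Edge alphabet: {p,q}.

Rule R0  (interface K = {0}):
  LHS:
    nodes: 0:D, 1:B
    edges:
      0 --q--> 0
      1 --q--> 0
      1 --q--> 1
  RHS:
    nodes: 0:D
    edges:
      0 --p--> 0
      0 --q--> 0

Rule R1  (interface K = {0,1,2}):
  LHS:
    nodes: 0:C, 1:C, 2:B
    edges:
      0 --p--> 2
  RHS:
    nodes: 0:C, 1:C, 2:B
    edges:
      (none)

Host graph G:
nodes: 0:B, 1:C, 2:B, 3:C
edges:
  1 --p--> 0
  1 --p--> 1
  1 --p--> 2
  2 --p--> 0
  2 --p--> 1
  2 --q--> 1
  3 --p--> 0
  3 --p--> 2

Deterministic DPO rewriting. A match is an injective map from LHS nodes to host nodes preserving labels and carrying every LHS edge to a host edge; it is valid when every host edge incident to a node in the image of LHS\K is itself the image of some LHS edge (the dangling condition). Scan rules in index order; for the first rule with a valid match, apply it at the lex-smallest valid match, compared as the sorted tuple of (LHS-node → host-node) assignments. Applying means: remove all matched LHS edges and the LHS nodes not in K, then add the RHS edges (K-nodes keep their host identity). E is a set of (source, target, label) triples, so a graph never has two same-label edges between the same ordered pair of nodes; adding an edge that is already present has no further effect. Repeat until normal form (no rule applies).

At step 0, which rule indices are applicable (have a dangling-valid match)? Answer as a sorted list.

R0: no valid match — LHS pattern not found
R1: 4 valid matches — {0↦1, 1↦3, 2↦0}, {0↦1, 1↦3, 2↦2}, {0↦3, 1↦1, 2↦0} (+1 more)

Answer: [R1]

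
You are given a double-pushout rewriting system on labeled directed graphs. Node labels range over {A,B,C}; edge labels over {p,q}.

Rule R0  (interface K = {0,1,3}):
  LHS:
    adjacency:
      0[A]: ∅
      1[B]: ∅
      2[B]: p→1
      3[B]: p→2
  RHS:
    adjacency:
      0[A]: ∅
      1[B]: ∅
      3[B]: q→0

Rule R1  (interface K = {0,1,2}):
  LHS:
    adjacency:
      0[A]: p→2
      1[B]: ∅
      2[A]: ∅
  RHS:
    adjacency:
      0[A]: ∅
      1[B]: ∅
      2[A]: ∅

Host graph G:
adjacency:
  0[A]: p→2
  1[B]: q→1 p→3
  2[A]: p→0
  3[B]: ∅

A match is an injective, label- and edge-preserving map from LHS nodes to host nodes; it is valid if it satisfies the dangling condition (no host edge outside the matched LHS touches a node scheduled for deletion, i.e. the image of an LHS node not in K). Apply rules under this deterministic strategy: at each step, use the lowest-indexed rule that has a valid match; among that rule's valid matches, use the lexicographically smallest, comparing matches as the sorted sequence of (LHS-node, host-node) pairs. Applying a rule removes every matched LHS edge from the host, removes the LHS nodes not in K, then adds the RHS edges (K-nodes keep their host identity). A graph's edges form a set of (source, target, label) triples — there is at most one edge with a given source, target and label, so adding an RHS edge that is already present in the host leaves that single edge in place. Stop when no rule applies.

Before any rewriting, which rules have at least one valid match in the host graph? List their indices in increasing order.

Answer: [R1]

Steps:
R0: no valid match — LHS pattern not found
R1: 4 valid matches — {0↦0, 1↦1, 2↦2}, {0↦0, 1↦3, 2↦2}, {0↦2, 1↦1, 2↦0} (+1 more)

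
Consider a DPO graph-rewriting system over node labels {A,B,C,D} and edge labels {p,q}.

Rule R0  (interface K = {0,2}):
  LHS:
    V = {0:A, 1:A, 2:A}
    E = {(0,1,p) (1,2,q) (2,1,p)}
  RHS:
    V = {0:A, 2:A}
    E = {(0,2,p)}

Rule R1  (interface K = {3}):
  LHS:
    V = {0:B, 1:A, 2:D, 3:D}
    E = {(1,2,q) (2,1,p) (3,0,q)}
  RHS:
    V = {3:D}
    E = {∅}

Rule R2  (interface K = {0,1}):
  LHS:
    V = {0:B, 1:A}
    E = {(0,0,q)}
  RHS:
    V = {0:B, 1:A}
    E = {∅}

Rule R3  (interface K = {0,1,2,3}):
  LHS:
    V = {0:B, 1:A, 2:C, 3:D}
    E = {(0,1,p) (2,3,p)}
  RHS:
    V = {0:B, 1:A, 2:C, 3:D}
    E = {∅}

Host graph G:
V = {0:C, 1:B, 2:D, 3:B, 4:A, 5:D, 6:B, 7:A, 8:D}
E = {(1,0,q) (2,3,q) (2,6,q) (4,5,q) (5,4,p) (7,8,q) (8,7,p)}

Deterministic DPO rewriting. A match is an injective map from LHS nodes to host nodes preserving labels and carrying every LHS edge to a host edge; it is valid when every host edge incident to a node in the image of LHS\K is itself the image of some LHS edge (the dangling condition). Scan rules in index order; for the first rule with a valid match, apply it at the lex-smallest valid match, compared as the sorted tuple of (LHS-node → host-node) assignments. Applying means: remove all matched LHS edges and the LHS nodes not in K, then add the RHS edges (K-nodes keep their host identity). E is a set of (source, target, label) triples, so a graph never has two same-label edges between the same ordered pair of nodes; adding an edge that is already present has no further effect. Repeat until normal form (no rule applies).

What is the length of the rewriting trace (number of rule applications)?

start.  V:9 E:7  edges: 1-q->0 2-q->3 2-q->6 4-q->5 5-p->4 7-q->8 8-p->7
1. fire R1 via {0↦3, 1↦4, 2↦5, 3↦2}  →  V:6 E:4  edges: 1-q->0 2-q->6 7-q->8 8-p->7
2. fire R1 via {0↦6, 1↦7, 2↦8, 3↦2}  →  V:3 E:1  edges: 1-q->0
normal form: no rule applies after step 2

Answer: 2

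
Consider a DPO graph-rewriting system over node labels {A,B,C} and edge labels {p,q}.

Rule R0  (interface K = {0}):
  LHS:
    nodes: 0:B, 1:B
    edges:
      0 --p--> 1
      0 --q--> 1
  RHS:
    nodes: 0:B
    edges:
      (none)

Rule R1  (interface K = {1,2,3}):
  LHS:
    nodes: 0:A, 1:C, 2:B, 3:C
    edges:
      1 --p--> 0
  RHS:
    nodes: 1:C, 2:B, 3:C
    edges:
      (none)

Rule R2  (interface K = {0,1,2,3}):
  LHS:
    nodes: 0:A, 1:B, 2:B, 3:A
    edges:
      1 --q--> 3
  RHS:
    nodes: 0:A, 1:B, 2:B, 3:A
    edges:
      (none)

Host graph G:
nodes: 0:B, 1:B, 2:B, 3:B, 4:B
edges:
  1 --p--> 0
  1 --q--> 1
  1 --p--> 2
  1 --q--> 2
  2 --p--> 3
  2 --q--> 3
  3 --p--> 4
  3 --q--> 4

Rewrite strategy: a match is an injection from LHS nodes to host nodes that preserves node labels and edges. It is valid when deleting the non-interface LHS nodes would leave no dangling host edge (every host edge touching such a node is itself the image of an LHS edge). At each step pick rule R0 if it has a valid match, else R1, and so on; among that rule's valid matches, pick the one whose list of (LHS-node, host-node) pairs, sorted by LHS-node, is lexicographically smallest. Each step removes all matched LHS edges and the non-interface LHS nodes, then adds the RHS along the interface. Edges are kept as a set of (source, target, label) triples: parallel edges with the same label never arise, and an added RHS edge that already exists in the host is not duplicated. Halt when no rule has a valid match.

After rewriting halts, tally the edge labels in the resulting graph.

initial: |V|=5 |E|=8  E = 1-p->0 1-q->1 1-p->2 1-q->2 2-p->3 2-q->3 3-p->4 3-q->4
step 1: apply R0 at {0↦3, 1↦4}  → |V|=4 |E|=6  E = 1-p->0 1-q->1 1-p->2 1-q->2 2-p->3 2-q->3
step 2: apply R0 at {0↦2, 1↦3}  → |V|=3 |E|=4  E = 1-p->0 1-q->1 1-p->2 1-q->2
step 3: apply R0 at {0↦1, 1↦2}  → |V|=2 |E|=2  E = 1-p->0 1-q->1
final graph: no rule applies after step 3
NF edges: [(1, 0, 'p'), (1, 1, 'q')]

Answer: p:1 q:1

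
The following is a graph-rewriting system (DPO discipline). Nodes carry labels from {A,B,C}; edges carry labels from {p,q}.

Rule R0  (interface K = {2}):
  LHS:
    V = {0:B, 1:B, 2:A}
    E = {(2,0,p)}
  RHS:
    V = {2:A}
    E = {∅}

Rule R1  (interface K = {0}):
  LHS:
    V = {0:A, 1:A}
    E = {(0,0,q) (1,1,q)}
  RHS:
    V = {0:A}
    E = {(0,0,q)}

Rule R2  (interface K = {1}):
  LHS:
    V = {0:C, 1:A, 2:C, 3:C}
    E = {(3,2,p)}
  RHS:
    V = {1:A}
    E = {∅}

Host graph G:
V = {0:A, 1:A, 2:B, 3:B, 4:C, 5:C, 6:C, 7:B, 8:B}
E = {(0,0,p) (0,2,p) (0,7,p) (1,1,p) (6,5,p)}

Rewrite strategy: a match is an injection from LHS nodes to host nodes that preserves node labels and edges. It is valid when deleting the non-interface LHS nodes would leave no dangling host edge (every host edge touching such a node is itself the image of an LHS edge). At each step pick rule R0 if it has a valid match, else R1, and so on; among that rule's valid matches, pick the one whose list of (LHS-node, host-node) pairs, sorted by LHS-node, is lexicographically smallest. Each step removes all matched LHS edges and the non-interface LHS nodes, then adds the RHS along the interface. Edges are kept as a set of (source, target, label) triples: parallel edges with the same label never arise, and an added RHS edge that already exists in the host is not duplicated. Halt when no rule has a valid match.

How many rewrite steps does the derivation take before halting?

Answer: 3

Rewrite trace:
start.  V:9 E:5  edges: 0-p->0 0-p->2 0-p->7 1-p->1 6-p->5
1. fire R0 via {0↦2, 1↦3, 2↦0}  →  V:7 E:4  edges: 0-p->0 0-p->7 1-p->1 6-p->5
2. fire R0 via {0↦7, 1↦8, 2↦0}  →  V:5 E:3  edges: 0-p->0 1-p->1 6-p->5
3. fire R2 via {0↦4, 1↦0, 2↦5, 3↦6}  →  V:2 E:2  edges: 0-p->0 1-p->1
halt: no rule applies after step 3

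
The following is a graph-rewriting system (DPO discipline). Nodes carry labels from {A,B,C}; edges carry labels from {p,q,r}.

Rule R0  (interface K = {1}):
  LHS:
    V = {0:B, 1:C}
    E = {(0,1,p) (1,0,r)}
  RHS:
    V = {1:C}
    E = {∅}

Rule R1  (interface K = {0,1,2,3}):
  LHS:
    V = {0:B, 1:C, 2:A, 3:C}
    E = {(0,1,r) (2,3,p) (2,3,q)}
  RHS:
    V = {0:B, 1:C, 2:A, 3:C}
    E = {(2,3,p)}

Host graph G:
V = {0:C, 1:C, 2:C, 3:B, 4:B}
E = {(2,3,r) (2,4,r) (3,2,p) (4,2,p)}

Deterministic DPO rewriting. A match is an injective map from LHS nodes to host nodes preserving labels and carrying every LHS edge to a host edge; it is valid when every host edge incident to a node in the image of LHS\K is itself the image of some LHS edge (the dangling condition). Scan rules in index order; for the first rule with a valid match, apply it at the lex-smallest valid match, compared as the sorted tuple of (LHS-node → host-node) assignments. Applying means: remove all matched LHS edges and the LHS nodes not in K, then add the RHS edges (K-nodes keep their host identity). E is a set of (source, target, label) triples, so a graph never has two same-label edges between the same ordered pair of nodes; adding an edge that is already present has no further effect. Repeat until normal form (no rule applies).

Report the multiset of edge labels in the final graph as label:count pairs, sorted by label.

Answer: (no edges)

Derivation:
[0] host  ⇒  5 nodes, 4 edges  {2-r->3 2-r->4 3-p->2 4-p->2}
[1] R0 @ {0↦3, 1↦2}  ⇒  4 nodes, 2 edges  {2-r->4 4-p->2}
[2] R0 @ {0↦4, 1↦2}  ⇒  3 nodes, 0 edges  {∅}
halt: no rule applies after step 2
NF edges: []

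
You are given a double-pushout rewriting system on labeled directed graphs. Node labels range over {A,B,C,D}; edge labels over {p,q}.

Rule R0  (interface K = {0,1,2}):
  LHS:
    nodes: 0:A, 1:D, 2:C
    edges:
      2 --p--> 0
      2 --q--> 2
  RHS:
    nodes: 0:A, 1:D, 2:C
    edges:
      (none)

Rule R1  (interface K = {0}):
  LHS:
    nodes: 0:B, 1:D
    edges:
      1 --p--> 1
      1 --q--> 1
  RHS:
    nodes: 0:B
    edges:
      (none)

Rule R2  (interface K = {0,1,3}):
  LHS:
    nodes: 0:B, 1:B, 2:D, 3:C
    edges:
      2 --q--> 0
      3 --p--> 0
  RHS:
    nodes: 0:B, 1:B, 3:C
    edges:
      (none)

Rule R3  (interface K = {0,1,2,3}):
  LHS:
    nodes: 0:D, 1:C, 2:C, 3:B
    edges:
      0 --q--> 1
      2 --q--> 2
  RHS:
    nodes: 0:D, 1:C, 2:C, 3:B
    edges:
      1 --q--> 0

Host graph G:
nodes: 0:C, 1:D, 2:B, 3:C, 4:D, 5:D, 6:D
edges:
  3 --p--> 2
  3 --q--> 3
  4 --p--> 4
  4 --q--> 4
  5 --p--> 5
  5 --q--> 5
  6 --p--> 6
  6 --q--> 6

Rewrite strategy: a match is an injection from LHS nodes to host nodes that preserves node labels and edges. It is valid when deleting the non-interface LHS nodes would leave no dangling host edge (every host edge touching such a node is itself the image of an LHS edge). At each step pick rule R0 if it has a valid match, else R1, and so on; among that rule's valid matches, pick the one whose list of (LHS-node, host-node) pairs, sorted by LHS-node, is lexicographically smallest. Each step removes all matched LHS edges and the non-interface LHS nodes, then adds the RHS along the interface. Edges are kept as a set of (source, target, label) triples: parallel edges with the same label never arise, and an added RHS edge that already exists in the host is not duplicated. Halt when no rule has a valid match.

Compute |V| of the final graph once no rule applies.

[0] host  ⇒  7 nodes, 8 edges  {3-p->2 3-q->3 4-p->4 4-q->4 5-p->5 5-q->5 6-p->6 6-q->6}
[1] R1 @ {0↦2, 1↦4}  ⇒  6 nodes, 6 edges  {3-p->2 3-q->3 5-p->5 5-q->5 6-p->6 6-q->6}
[2] R1 @ {0↦2, 1↦5}  ⇒  5 nodes, 4 edges  {3-p->2 3-q->3 6-p->6 6-q->6}
[3] R1 @ {0↦2, 1↦6}  ⇒  4 nodes, 2 edges  {3-p->2 3-q->3}
halt: no rule applies after step 3
NF nodes: {0:C, 1:D, 2:B, 3:C}

Answer: 4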